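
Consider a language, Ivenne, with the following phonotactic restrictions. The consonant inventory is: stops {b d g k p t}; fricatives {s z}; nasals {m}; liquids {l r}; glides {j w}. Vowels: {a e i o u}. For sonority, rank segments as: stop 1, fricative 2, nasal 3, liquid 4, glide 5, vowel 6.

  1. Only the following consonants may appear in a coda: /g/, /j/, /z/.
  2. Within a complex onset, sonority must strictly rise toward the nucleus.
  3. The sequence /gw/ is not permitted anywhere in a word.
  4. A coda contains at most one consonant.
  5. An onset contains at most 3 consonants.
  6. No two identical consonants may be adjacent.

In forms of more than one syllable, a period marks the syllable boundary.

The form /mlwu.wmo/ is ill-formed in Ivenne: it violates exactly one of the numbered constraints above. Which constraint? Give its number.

/mlwu.wmo/: syllable 2 onset /wm/: /w/ (glide, 5) → /m/ (nasal, 3) does not rise.
This is a violation of constraint 2: "Within a complex onset, sonority must strictly rise toward the nucleus."
The remaining constraints (1, 3, 4, 5, 6) are satisfied.

2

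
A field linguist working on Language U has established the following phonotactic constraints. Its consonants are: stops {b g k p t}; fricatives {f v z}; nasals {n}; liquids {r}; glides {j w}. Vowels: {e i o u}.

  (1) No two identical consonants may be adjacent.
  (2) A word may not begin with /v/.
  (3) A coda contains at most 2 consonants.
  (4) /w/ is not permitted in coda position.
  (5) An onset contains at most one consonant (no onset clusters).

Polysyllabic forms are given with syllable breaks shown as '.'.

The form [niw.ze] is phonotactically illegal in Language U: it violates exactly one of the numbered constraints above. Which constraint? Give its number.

4

[niw.ze]: syllable 1 coda contains /w/.
This is a violation of constraint 4: "/w/ is not permitted in coda position."
The remaining constraints (1, 2, 3, 5) are satisfied.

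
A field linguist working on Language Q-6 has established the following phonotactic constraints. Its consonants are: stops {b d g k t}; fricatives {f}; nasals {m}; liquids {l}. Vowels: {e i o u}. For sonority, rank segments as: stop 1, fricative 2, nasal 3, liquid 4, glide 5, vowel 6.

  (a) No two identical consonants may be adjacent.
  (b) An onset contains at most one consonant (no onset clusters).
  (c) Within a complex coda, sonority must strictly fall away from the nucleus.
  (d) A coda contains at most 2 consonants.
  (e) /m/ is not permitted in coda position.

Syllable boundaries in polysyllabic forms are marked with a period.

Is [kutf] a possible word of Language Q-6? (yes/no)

no

[kutf] — violates constraint (c): syllable 1 coda /tf/: /t/ (stop, 1) → /f/ (fricative, 2) does not fall → illicit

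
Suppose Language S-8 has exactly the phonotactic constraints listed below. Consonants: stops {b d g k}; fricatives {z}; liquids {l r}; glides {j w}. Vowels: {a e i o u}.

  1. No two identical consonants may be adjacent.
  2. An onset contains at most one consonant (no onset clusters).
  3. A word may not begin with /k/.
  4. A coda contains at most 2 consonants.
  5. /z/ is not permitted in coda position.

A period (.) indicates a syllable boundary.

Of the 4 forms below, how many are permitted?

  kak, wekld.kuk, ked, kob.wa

0

kak — violates constraint 3: word begins with /k/ → not permitted
wekld.kuk — violates constraint 4: syllable 1 coda /kld/ has 3 consonants (> 2) → not permitted
ked — violates constraint 3: word begins with /k/ → not permitted
kob.wa — violates constraint 3: word begins with /k/ → not permitted
No form is permitted → 0.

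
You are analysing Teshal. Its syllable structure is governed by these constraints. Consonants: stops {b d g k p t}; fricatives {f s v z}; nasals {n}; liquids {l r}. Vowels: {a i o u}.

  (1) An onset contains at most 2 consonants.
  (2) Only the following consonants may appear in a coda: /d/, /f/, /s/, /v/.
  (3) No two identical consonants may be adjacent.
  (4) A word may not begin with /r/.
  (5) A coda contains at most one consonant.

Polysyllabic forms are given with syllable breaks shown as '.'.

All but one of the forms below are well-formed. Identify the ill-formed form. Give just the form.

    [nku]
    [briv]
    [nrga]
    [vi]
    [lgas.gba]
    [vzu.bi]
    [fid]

[nku] — σ1 onset /nk/ (2C), coda /∅/ ok → well-formed
[briv] — σ1 onset /br/ (2C), coda /v/ ok → well-formed
[nrga] — violates constraint 1: syllable 1 onset /nrg/ has 3 consonants (> 2) → ill-formed
[vi] — σ1 onset /v/, coda /∅/ ok → well-formed
[lgas.gba] — σ1 onset /lg/ (2C), coda /s/ ok; σ2 onset /gb/ (2C), coda /∅/ ok → well-formed
[vzu.bi] — σ1 onset /vz/ (2C), coda /∅/ ok; σ2 onset /b/, coda /∅/ ok → well-formed
[fid] — σ1 onset /f/, coda /d/ ok → well-formed

[nrga]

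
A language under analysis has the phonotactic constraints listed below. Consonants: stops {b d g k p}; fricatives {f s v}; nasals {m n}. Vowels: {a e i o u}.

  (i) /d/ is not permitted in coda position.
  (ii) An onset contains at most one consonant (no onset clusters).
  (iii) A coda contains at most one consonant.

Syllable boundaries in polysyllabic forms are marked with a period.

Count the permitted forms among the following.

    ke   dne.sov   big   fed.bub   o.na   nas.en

ke — σ1 onset /k/, coda /∅/ ok → permitted
dne.sov — violates constraint (ii): syllable 1 onset /dn/ has 2 consonants (> 1) → not permitted
big — σ1 onset /b/, coda /g/ ok → permitted
fed.bub — violates constraint (i): syllable 1 coda contains /d/ → not permitted
o.na — σ1 onset /∅/, coda /∅/ ok; σ2 onset /n/, coda /∅/ ok → permitted
nas.en — σ1 onset /n/, coda /s/ ok; σ2 onset /∅/, coda /n/ ok → permitted
Permitted: ke, big, o.na, nas.en → 4.

4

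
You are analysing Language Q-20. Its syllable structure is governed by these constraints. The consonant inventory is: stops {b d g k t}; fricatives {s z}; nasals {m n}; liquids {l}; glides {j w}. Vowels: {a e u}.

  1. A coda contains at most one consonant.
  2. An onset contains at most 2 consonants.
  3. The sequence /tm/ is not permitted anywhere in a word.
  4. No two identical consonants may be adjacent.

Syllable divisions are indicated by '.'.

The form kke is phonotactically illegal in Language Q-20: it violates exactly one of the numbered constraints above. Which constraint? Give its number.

kke: adjacent identical consonants /kk/.
This is a violation of constraint 4: "No two identical consonants may be adjacent."
The remaining constraints (1, 2, 3) are satisfied.

4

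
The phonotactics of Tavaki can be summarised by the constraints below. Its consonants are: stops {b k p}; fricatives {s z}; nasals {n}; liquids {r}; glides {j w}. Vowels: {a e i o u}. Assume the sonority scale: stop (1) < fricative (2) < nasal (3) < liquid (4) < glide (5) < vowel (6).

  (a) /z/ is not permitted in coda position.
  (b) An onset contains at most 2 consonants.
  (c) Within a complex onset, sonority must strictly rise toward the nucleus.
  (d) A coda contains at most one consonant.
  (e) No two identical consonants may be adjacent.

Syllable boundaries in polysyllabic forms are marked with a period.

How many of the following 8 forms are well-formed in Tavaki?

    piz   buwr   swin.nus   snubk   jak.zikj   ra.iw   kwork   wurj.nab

piz — violates constraint (a): syllable 1 coda contains /z/ → ill-formed
buwr — violates constraint (d): syllable 1 coda /wr/ has 2 consonants (> 1) → ill-formed
swin.nus — violates constraint (e): adjacent identical consonants /nn/ → ill-formed
snubk — violates constraint (d): syllable 1 coda /bk/ has 2 consonants (> 1) → ill-formed
jak.zikj — violates constraint (d): syllable 2 coda /kj/ has 2 consonants (> 1) → ill-formed
ra.iw — σ1 onset /r/, coda /∅/ ok; σ2 onset /∅/, coda /w/ ok → well-formed
kwork — violates constraint (d): syllable 1 coda /rk/ has 2 consonants (> 1) → ill-formed
wurj.nab — violates constraint (d): syllable 1 coda /rj/ has 2 consonants (> 1) → ill-formed
Well-formed: ra.iw → 1.

1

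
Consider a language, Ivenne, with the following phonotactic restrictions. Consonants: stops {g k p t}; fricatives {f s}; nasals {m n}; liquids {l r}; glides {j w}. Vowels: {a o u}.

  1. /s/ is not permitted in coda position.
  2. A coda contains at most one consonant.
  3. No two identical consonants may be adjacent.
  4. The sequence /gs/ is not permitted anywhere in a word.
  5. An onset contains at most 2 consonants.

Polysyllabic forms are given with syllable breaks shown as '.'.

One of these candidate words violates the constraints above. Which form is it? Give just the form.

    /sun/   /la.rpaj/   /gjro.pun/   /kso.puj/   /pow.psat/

/sun/ — σ1 onset /s/, coda /n/ ok → permitted
/la.rpaj/ — σ1 onset /l/, coda /∅/ ok; σ2 onset /rp/ (2C), coda /j/ ok → permitted
/gjro.pun/ — violates constraint 5: syllable 1 onset /gjr/ has 3 consonants (> 2) → not permitted
/kso.puj/ — σ1 onset /ks/ (2C), coda /∅/ ok; σ2 onset /p/, coda /j/ ok → permitted
/pow.psat/ — σ1 onset /p/, coda /w/ ok; σ2 onset /ps/ (2C), coda /t/ ok → permitted

/gjro.pun/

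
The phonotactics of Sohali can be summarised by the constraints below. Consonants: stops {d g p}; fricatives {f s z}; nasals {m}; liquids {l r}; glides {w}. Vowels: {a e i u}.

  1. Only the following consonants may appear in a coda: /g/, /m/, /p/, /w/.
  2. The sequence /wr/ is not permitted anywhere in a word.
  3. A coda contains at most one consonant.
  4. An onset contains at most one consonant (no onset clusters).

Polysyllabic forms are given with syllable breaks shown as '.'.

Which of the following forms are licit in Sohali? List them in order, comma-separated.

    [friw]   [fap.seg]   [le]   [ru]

[fap.seg], [le], [ru]

[friw] — violates constraint 4: syllable 1 onset /fr/ has 2 consonants (> 1) → illicit
[fap.seg] — σ1 onset /f/, coda /p/ ok; σ2 onset /s/, coda /g/ ok → licit
[le] — σ1 onset /l/, coda /∅/ ok → licit
[ru] — σ1 onset /r/, coda /∅/ ok → licit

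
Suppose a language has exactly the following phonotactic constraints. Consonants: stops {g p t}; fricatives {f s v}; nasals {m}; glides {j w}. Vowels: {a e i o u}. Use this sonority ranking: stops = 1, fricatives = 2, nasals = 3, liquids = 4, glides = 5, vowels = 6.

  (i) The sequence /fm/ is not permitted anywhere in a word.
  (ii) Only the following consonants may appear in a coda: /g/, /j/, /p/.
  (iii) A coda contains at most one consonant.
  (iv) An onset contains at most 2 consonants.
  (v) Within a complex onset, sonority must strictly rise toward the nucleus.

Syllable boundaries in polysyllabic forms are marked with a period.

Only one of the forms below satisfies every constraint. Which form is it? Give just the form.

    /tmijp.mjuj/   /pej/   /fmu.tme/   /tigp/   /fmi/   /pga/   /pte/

/tmijp.mjuj/ — violates constraint (iii): syllable 1 coda /jp/ has 2 consonants (> 1) → ill-formed
/pej/ — σ1 onset /p/, coda /j/ ok → well-formed
/fmu.tme/ — violates constraint (i): contains banned sequence /fm/ → ill-formed
/tigp/ — violates constraint (iii): syllable 1 coda /gp/ has 2 consonants (> 1) → ill-formed
/fmi/ — violates constraint (i): contains banned sequence /fm/ → ill-formed
/pga/ — violates constraint (v): syllable 1 onset /pg/: /p/ (stop, 1) → /g/ (stop, 1) does not rise → ill-formed
/pte/ — violates constraint (v): syllable 1 onset /pt/: /p/ (stop, 1) → /t/ (stop, 1) does not rise → ill-formed

/pej/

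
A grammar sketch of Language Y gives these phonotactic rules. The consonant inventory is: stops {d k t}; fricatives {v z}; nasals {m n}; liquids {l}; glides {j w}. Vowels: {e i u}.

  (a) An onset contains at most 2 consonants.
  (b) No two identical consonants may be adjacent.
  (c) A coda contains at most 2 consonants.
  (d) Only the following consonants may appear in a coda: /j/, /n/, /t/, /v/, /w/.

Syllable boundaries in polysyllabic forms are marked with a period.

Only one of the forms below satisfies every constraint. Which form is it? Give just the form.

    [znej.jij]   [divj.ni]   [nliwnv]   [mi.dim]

[znej.jij] — violates constraint (b): adjacent identical consonants /jj/ → illicit
[divj.ni] — σ1 onset /d/, coda /vj/ (2C) ok; σ2 onset /n/, coda /∅/ ok → licit
[nliwnv] — violates constraint (c): syllable 1 coda /wnv/ has 3 consonants (> 2) → illicit
[mi.dim] — violates constraint (d): syllable 2 coda contains /m/, which is not a licensed coda consonant → illicit

[divj.ni]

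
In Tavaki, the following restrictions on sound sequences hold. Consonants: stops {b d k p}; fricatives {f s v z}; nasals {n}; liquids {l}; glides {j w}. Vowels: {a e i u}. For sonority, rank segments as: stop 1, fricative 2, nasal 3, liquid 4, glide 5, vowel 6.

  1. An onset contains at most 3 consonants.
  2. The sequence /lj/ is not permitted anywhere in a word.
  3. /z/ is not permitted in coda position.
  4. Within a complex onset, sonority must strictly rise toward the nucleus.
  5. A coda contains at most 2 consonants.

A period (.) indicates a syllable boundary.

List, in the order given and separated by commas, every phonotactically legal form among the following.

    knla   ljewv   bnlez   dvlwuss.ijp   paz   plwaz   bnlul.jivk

knla — σ1 onset /knl/ (1→3→4 rises), coda /∅/ ok → phonotactically legal
ljewv — violates constraint 2: contains banned sequence /lj/ → phonotactically illegal
bnlez — violates constraint 3: syllable 1 coda contains /z/ → phonotactically illegal
dvlwuss.ijp — violates constraint 1: syllable 1 onset /dvlw/ has 4 consonants (> 3) → phonotactically illegal
paz — violates constraint 3: syllable 1 coda contains /z/ → phonotactically illegal
plwaz — violates constraint 3: syllable 1 coda contains /z/ → phonotactically illegal
bnlul.jivk — violates constraint 2: contains banned sequence /lj/ → phonotactically illegal

knla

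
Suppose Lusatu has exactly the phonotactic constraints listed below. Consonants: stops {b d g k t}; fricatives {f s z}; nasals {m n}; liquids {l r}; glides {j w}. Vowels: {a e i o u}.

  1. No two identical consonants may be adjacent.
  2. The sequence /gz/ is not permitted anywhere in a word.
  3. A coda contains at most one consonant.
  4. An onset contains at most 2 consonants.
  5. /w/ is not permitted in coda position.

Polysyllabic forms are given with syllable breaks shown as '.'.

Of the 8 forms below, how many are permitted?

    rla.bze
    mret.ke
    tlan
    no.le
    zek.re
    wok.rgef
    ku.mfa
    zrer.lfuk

rla.bze — σ1 onset /rl/ (2C), coda /∅/ ok; σ2 onset /bz/ (2C), coda /∅/ ok → permitted
mret.ke — σ1 onset /mr/ (2C), coda /t/ ok; σ2 onset /k/, coda /∅/ ok → permitted
tlan — σ1 onset /tl/ (2C), coda /n/ ok → permitted
no.le — σ1 onset /n/, coda /∅/ ok; σ2 onset /l/, coda /∅/ ok → permitted
zek.re — σ1 onset /z/, coda /k/ ok; σ2 onset /r/, coda /∅/ ok → permitted
wok.rgef — σ1 onset /w/, coda /k/ ok; σ2 onset /rg/ (2C), coda /f/ ok → permitted
ku.mfa — σ1 onset /k/, coda /∅/ ok; σ2 onset /mf/ (2C), coda /∅/ ok → permitted
zrer.lfuk — σ1 onset /zr/ (2C), coda /r/ ok; σ2 onset /lf/ (2C), coda /k/ ok → permitted
Permitted: rla.bze, mret.ke, tlan, no.le, zek.re, wok.rgef, ku.mfa, zrer.lfuk → 8.

8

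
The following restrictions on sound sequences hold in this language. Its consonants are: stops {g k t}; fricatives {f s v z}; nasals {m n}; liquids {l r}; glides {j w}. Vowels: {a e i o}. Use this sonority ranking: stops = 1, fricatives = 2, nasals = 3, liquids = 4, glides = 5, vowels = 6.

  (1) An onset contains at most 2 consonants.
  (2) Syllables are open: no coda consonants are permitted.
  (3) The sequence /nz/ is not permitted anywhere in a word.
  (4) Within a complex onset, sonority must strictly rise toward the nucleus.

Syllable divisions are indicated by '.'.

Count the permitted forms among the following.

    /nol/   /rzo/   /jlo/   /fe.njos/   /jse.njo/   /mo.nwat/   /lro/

0

/nol/ — violates constraint 2: syllable 1 coda /l/ has 1 consonant (> 0) → not permitted
/rzo/ — violates constraint 4: syllable 1 onset /rz/: /r/ (liquid, 4) → /z/ (fricative, 2) does not rise → not permitted
/jlo/ — violates constraint 4: syllable 1 onset /jl/: /j/ (glide, 5) → /l/ (liquid, 4) does not rise → not permitted
/fe.njos/ — violates constraint 2: syllable 2 coda /s/ has 1 consonant (> 0) → not permitted
/jse.njo/ — violates constraint 4: syllable 1 onset /js/: /j/ (glide, 5) → /s/ (fricative, 2) does not rise → not permitted
/mo.nwat/ — violates constraint 2: syllable 2 coda /t/ has 1 consonant (> 0) → not permitted
/lro/ — violates constraint 4: syllable 1 onset /lr/: /l/ (liquid, 4) → /r/ (liquid, 4) does not rise → not permitted
No form is permitted → 0.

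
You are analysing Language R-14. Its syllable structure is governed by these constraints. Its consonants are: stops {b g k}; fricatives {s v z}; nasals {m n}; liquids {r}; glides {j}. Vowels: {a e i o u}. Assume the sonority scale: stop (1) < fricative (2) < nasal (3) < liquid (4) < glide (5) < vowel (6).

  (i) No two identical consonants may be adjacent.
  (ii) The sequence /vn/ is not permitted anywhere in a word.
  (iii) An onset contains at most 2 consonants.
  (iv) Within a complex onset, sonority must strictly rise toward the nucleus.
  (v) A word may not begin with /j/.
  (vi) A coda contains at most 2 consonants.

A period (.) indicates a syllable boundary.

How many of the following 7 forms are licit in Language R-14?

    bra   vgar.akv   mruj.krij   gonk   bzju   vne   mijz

bra — σ1 onset /br/ (1→4 rises), coda /∅/ ok → licit
vgar.akv — violates constraint (iv): syllable 1 onset /vg/: /v/ (fricative, 2) → /g/ (stop, 1) does not rise → illicit
mruj.krij — σ1 onset /mr/ (3→4 rises), coda /j/ ok; σ2 onset /kr/ (1→4 rises), coda /j/ ok → licit
gonk — σ1 onset /g/, coda /nk/ (2C) ok → licit
bzju — violates constraint (iii): syllable 1 onset /bzj/ has 3 consonants (> 2) → illicit
vne — violates constraint (ii): contains banned sequence /vn/ → illicit
mijz — σ1 onset /m/, coda /jz/ (2C) ok → licit
Licit: bra, mruj.krij, gonk, mijz → 4.

4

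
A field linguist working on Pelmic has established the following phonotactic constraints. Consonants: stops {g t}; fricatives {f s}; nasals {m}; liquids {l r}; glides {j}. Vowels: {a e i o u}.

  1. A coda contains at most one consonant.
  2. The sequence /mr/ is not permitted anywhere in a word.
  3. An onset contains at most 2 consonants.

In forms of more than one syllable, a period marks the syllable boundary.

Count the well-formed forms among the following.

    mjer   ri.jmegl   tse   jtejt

mjer — σ1 onset /mj/ (2C), coda /r/ ok → well-formed
ri.jmegl — violates constraint 1: syllable 2 coda /gl/ has 2 consonants (> 1) → ill-formed
tse — σ1 onset /ts/ (2C), coda /∅/ ok → well-formed
jtejt — violates constraint 1: syllable 1 coda /jt/ has 2 consonants (> 1) → ill-formed
Well-formed: mjer, tse → 2.

2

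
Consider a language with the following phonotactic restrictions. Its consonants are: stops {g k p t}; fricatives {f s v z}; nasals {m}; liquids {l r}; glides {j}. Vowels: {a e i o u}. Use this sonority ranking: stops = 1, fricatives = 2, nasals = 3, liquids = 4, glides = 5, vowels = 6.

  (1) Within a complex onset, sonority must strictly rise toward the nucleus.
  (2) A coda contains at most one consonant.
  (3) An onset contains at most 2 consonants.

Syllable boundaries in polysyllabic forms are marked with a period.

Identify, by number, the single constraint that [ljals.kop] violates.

2

[ljals.kop]: syllable 1 coda /ls/ has 2 consonants (> 1).
This is a violation of constraint 2: "A coda contains at most one consonant."
The remaining constraints (1, 3) are satisfied.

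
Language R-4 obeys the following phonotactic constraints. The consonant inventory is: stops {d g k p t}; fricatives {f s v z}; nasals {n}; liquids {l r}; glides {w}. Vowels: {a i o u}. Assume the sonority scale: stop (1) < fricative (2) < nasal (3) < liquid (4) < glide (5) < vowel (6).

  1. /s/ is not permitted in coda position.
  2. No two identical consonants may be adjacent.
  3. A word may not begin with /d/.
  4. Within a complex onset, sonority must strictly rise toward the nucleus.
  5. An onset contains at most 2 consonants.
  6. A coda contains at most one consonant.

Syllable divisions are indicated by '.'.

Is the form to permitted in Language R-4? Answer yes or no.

yes

to — σ1 onset /t/, coda /∅/ ok → permitted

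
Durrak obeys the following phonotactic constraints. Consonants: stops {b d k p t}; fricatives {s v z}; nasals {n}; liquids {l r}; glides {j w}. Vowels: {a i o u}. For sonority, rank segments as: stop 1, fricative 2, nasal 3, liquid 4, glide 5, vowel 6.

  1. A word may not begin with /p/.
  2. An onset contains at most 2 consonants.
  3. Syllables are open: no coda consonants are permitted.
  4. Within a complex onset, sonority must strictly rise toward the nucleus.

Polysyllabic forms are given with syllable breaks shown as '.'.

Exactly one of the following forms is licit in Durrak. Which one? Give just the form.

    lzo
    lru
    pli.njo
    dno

dno

lzo — violates constraint 4: syllable 1 onset /lz/: /l/ (liquid, 4) → /z/ (fricative, 2) does not rise → illicit
lru — violates constraint 4: syllable 1 onset /lr/: /l/ (liquid, 4) → /r/ (liquid, 4) does not rise → illicit
pli.njo — violates constraint 1: word begins with /p/ → illicit
dno — σ1 onset /dn/ (1→3 rises), coda /∅/ ok → licit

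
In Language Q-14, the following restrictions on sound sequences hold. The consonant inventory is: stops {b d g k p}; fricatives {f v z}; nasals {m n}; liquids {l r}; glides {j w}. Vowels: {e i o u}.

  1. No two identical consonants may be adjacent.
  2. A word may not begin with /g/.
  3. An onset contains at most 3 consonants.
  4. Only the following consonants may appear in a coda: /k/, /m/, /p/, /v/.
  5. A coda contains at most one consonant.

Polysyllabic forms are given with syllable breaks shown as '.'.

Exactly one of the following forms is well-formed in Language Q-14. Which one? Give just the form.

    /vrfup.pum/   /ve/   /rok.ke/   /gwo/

/vrfup.pum/ — violates constraint 1: adjacent identical consonants /pp/ → ill-formed
/ve/ — σ1 onset /v/, coda /∅/ ok → well-formed
/rok.ke/ — violates constraint 1: adjacent identical consonants /kk/ → ill-formed
/gwo/ — violates constraint 2: word begins with /g/ → ill-formed

/ve/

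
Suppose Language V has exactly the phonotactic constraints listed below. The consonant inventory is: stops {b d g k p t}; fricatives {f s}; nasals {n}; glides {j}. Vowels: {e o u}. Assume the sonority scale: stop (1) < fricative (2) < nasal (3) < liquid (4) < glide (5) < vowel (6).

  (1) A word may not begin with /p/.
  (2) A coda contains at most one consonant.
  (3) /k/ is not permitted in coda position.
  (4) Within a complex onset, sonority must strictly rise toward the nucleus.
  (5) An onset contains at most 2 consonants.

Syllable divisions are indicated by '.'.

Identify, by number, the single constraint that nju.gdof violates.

nju.gdof: syllable 2 onset /gd/: /g/ (stop, 1) → /d/ (stop, 1) does not rise.
This is a violation of constraint 4: "Within a complex onset, sonority must strictly rise toward the nucleus."
The remaining constraints (1, 2, 3, 5) are satisfied.

4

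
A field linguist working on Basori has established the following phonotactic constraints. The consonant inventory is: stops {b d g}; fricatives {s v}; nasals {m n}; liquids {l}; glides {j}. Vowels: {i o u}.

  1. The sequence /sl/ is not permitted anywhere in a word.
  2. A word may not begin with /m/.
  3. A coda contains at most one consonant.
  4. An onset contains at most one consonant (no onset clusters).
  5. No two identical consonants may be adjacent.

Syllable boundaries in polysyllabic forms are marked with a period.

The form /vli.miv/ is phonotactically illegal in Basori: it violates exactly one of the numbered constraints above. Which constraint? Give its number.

/vli.miv/: syllable 1 onset /vl/ has 2 consonants (> 1).
This is a violation of constraint 4: "An onset contains at most one consonant (no onset clusters)."
The remaining constraints (1, 2, 3, 5) are satisfied.

4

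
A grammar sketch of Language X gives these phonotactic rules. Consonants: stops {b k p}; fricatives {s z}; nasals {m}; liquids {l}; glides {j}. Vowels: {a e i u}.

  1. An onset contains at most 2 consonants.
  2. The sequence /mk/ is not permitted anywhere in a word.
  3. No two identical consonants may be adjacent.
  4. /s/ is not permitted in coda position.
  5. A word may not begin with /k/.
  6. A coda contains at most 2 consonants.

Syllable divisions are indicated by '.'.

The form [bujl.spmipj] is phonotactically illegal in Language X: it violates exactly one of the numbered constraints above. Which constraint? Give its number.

[bujl.spmipj]: syllable 2 onset /spm/ has 3 consonants (> 2).
This is a violation of constraint 1: "An onset contains at most 2 consonants."
The remaining constraints (2, 3, 4, 5, 6) are satisfied.

1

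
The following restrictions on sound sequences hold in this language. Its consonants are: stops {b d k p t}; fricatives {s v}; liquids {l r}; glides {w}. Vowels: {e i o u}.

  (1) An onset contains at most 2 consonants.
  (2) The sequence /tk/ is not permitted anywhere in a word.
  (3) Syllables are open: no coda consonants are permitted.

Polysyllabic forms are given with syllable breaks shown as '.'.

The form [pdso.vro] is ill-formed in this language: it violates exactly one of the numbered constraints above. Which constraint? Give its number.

[pdso.vro]: syllable 1 onset /pds/ has 3 consonants (> 2).
This is a violation of constraint 1: "An onset contains at most 2 consonants."
The remaining constraints (2, 3) are satisfied.

1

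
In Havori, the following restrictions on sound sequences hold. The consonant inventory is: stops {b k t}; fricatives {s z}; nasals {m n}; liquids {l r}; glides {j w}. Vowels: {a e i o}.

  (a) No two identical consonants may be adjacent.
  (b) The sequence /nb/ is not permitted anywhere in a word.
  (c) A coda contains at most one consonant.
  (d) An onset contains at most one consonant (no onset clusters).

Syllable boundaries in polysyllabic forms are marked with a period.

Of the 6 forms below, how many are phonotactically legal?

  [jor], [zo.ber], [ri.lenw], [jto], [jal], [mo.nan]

[jor] — σ1 onset /j/, coda /r/ ok → phonotactically legal
[zo.ber] — σ1 onset /z/, coda /∅/ ok; σ2 onset /b/, coda /r/ ok → phonotactically legal
[ri.lenw] — violates constraint (c): syllable 2 coda /nw/ has 2 consonants (> 1) → phonotactically illegal
[jto] — violates constraint (d): syllable 1 onset /jt/ has 2 consonants (> 1) → phonotactically illegal
[jal] — σ1 onset /j/, coda /l/ ok → phonotactically legal
[mo.nan] — σ1 onset /m/, coda /∅/ ok; σ2 onset /n/, coda /n/ ok → phonotactically legal
Phonotactically legal: [jor], [zo.ber], [jal], [mo.nan] → 4.

4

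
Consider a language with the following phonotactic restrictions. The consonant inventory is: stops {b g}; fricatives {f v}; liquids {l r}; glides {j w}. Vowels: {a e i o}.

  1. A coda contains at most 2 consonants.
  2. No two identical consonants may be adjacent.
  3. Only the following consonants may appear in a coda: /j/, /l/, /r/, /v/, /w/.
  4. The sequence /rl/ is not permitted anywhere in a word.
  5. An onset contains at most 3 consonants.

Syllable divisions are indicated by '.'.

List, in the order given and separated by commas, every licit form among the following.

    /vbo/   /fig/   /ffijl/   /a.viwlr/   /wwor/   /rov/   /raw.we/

/vbo/, /rov/

/vbo/ — σ1 onset /vb/ (2C), coda /∅/ ok → licit
/fig/ — violates constraint 3: syllable 1 coda contains /g/, which is not a licensed coda consonant → illicit
/ffijl/ — violates constraint 2: adjacent identical consonants /ff/ → illicit
/a.viwlr/ — violates constraint 1: syllable 2 coda /wlr/ has 3 consonants (> 2) → illicit
/wwor/ — violates constraint 2: adjacent identical consonants /ww/ → illicit
/rov/ — σ1 onset /r/, coda /v/ ok → licit
/raw.we/ — violates constraint 2: adjacent identical consonants /ww/ → illicit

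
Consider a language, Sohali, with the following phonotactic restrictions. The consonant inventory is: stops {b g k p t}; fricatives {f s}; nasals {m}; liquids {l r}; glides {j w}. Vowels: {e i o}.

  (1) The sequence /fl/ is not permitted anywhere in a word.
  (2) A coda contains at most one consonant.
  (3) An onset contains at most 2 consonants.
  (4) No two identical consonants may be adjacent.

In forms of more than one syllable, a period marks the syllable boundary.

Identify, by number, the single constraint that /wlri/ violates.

3

/wlri/: syllable 1 onset /wlr/ has 3 consonants (> 2).
This is a violation of constraint 3: "An onset contains at most 2 consonants."
The remaining constraints (1, 2, 4) are satisfied.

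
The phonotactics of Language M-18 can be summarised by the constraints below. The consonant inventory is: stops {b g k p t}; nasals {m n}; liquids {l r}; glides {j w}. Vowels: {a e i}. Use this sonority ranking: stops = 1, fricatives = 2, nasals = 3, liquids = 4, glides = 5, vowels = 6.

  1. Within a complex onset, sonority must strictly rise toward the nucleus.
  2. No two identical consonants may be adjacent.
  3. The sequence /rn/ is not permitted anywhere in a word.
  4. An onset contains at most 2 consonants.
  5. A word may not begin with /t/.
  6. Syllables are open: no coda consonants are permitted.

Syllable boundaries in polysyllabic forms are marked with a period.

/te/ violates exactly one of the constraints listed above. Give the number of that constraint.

5

/te/: word begins with /t/.
This is a violation of constraint 5: "A word may not begin with /t/."
The remaining constraints (1, 2, 3, 4, 6) are satisfied.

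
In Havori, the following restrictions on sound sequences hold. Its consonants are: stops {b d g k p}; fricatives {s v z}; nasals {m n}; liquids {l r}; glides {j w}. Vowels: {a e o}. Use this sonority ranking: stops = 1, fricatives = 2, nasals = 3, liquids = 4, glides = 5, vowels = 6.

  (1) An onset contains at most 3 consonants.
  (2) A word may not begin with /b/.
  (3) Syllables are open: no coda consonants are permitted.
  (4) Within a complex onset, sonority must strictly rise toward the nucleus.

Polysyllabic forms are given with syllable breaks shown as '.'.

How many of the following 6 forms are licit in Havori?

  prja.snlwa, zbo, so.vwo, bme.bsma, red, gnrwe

prja.snlwa — violates constraint 1: syllable 2 onset /snlw/ has 4 consonants (> 3) → illicit
zbo — violates constraint 4: syllable 1 onset /zb/: /z/ (fricative, 2) → /b/ (stop, 1) does not rise → illicit
so.vwo — σ1 onset /s/, coda /∅/ ok; σ2 onset /vw/ (2→5 rises), coda /∅/ ok → licit
bme.bsma — violates constraint 2: word begins with /b/ → illicit
red — violates constraint 3: syllable 1 coda /d/ has 1 consonant (> 0) → illicit
gnrwe — violates constraint 1: syllable 1 onset /gnrw/ has 4 consonants (> 3) → illicit
Licit: so.vwo → 1.

1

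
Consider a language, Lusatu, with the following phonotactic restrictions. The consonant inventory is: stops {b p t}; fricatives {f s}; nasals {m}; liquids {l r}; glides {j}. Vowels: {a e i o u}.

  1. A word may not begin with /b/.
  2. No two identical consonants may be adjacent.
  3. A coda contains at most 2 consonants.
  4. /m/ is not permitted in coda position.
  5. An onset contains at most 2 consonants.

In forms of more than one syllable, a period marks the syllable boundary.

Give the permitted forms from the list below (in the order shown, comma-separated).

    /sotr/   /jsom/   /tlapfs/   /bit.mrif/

/sotr/ — σ1 onset /s/, coda /tr/ (2C) ok → permitted
/jsom/ — violates constraint 4: syllable 1 coda contains /m/ → not permitted
/tlapfs/ — violates constraint 3: syllable 1 coda /pfs/ has 3 consonants (> 2) → not permitted
/bit.mrif/ — violates constraint 1: word begins with /b/ → not permitted

/sotr/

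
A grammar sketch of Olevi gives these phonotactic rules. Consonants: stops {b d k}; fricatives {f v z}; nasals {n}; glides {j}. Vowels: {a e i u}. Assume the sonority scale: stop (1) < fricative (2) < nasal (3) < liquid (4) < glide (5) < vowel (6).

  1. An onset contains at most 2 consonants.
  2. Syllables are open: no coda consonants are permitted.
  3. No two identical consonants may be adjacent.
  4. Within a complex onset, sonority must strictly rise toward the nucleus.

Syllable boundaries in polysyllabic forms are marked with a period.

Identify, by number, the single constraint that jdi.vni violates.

4

jdi.vni: syllable 1 onset /jd/: /j/ (glide, 5) → /d/ (stop, 1) does not rise.
This is a violation of constraint 4: "Within a complex onset, sonority must strictly rise toward the nucleus."
The remaining constraints (1, 2, 3) are satisfied.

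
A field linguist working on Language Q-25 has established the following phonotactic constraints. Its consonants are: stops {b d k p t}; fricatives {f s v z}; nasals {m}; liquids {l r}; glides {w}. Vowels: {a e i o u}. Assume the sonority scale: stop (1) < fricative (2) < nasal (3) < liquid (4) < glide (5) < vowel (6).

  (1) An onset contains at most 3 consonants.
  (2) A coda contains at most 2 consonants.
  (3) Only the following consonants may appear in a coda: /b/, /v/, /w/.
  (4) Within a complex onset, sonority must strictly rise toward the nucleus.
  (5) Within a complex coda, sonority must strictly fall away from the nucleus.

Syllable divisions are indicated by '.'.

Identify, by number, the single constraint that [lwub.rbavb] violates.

4

[lwub.rbavb]: syllable 2 onset /rb/: /r/ (liquid, 4) → /b/ (stop, 1) does not rise.
This is a violation of constraint 4: "Within a complex onset, sonority must strictly rise toward the nucleus."
The remaining constraints (1, 2, 3, 5) are satisfied.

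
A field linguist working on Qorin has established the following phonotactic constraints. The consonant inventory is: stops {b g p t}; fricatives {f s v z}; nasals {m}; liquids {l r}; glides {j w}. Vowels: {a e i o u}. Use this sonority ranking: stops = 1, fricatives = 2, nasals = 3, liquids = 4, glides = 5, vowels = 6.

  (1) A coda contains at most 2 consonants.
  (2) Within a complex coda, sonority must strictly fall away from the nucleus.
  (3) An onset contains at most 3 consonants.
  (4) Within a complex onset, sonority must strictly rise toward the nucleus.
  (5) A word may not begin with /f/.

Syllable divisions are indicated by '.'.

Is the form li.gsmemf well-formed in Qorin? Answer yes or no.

li.gsmemf — σ1 onset /l/, coda /∅/ ok; σ2 onset /gsm/ (1→2→3 rises), coda /mf/ (3→2 falls) ok → well-formed

yes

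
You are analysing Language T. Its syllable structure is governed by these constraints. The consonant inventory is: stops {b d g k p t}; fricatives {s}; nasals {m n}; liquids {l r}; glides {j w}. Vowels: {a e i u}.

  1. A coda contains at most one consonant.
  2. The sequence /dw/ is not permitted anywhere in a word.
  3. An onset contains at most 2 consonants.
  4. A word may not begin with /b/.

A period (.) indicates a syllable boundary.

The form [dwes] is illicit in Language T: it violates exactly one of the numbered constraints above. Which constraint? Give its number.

2

[dwes]: contains banned sequence /dw/.
This is a violation of constraint 2: "The sequence /dw/ is not permitted anywhere in a word."
The remaining constraints (1, 3, 4) are satisfied.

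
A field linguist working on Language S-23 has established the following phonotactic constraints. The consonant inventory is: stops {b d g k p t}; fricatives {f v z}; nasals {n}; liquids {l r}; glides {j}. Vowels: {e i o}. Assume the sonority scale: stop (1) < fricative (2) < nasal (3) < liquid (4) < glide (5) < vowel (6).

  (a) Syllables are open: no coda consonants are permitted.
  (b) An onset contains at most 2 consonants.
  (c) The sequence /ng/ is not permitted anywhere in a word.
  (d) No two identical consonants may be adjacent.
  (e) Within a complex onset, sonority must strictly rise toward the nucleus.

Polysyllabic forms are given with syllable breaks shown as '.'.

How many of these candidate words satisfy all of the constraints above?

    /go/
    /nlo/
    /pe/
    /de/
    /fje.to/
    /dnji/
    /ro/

6

/go/ — σ1 onset /g/, coda /∅/ ok → phonotactically legal
/nlo/ — σ1 onset /nl/ (3→4 rises), coda /∅/ ok → phonotactically legal
/pe/ — σ1 onset /p/, coda /∅/ ok → phonotactically legal
/de/ — σ1 onset /d/, coda /∅/ ok → phonotactically legal
/fje.to/ — σ1 onset /fj/ (2→5 rises), coda /∅/ ok; σ2 onset /t/, coda /∅/ ok → phonotactically legal
/dnji/ — violates constraint (b): syllable 1 onset /dnj/ has 3 consonants (> 2) → phonotactically illegal
/ro/ — σ1 onset /r/, coda /∅/ ok → phonotactically legal
Phonotactically legal: /go/, /nlo/, /pe/, /de/, /fje.to/, /ro/ → 6.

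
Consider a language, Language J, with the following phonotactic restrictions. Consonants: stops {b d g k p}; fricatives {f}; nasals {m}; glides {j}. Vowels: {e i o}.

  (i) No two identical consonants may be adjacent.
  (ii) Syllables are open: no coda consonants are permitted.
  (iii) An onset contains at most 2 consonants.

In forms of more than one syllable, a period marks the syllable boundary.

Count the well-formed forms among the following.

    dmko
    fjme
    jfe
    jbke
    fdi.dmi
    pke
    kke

3

dmko — violates constraint (iii): syllable 1 onset /dmk/ has 3 consonants (> 2) → ill-formed
fjme — violates constraint (iii): syllable 1 onset /fjm/ has 3 consonants (> 2) → ill-formed
jfe — σ1 onset /jf/ (2C), coda /∅/ ok → well-formed
jbke — violates constraint (iii): syllable 1 onset /jbk/ has 3 consonants (> 2) → ill-formed
fdi.dmi — σ1 onset /fd/ (2C), coda /∅/ ok; σ2 onset /dm/ (2C), coda /∅/ ok → well-formed
pke — σ1 onset /pk/ (2C), coda /∅/ ok → well-formed
kke — violates constraint (i): adjacent identical consonants /kk/ → ill-formed
Well-formed: jfe, fdi.dmi, pke → 3.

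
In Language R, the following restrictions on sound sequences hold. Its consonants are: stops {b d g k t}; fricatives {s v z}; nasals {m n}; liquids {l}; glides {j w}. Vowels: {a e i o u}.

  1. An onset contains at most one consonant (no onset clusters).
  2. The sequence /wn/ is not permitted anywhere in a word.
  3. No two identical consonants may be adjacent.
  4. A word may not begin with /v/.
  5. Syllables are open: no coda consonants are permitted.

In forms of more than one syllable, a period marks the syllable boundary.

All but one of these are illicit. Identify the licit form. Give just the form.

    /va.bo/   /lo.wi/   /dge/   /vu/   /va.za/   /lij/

/lo.wi/

/va.bo/ — violates constraint 4: word begins with /v/ → illicit
/lo.wi/ — σ1 onset /l/, coda /∅/ ok; σ2 onset /w/, coda /∅/ ok → licit
/dge/ — violates constraint 1: syllable 1 onset /dg/ has 2 consonants (> 1) → illicit
/vu/ — violates constraint 4: word begins with /v/ → illicit
/va.za/ — violates constraint 4: word begins with /v/ → illicit
/lij/ — violates constraint 5: syllable 1 coda /j/ has 1 consonant (> 0) → illicit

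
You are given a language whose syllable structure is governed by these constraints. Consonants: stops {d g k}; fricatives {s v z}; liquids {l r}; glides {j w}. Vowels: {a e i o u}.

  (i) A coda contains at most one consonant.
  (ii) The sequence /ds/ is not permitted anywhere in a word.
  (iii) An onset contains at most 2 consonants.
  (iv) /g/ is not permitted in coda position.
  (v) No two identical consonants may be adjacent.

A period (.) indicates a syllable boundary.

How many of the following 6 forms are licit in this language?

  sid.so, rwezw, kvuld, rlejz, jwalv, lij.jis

sid.so — violates constraint (ii): contains banned sequence /ds/ → illicit
rwezw — violates constraint (i): syllable 1 coda /zw/ has 2 consonants (> 1) → illicit
kvuld — violates constraint (i): syllable 1 coda /ld/ has 2 consonants (> 1) → illicit
rlejz — violates constraint (i): syllable 1 coda /jz/ has 2 consonants (> 1) → illicit
jwalv — violates constraint (i): syllable 1 coda /lv/ has 2 consonants (> 1) → illicit
lij.jis — violates constraint (v): adjacent identical consonants /jj/ → illicit
No form is licit → 0.

0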